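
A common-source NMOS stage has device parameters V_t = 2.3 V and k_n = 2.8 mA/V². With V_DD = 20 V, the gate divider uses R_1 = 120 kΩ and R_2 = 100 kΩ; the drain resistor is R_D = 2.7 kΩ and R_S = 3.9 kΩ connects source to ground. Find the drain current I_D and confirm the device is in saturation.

I_D ≈ 1.5 mA

V_G = V_DD·R_2/(R_1+R_2) = 20×100/220 = 9.09 V.
Assume saturation: I_D = (k_n/2)(V_GS − V_t)² with V_GS = V_G − I_D·R_S = 9.09 − 3.9·I_D.
Substituting gives 21.3·I_D² − 75.2·I_D + 64.6 = 0, with roots I_D = 1.48 or 2.05 mA.
The root I_D = 2.05 mA gives V_GS = 1.09 V ≤ V_t, so take I_D = 1.48 mA.
Then V_GS = 3.33 V and V_DS = V_DD − I_D(R_D+R_S) = 20 − 1.48×6.6 = 10.2 V.
Saturation requires V_DS ≥ V_GS − V_t = 1.03 V; 10.2 ≥ 1.03 ✓.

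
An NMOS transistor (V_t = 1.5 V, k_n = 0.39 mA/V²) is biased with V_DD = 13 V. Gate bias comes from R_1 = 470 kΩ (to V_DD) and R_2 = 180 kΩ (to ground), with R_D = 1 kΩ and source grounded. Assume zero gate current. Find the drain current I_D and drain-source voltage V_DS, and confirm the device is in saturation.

V_G = V_DD·R_2/(R_1+R_2) = 13×180/650 = 3.6 V. With the source grounded, V_GS = V_G = 3.6 V.
Assume saturation: I_D = (k_n/2)(V_GS − V_t)² = (0.39/2)×(3.6 − 1.5)² = 0.195×2.1² = 0.86 mA.
V_DS = V_DD − I_D·R_D = 13 − 0.86×1 = 12.1 V.
Saturation requires V_DS ≥ V_GS − V_t = 2.1 V; 12.1 ≥ 2.1 ✓.

I_D ≈ 0.86 mA, V_DS ≈ 12 V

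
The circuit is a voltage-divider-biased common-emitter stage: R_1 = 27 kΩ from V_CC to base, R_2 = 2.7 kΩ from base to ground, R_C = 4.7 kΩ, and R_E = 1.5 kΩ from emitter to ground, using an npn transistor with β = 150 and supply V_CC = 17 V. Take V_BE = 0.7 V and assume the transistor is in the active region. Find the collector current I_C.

Thevenize the base divider: V_Th = V_CC·R_2/(R_1+R_2) = 17×2.7/29.7 = 1.55 V, R_Th = R_1‖R_2 = 2.45 kΩ.
Base-emitter loop: V_Th = I_B·R_Th + V_BE + (β+1)I_B·R_E, so I_B = (1.55 − 0.7) / (2.45 + 151×1.5) = 0.00369 mA.
I_C = β·I_B = 150×0.00369 = 0.554 mA, and I_E = (β+1)I_B = 0.558 mA.
V_CE = V_CC − I_C·R_C − I_E·R_E = 17 − 0.554×4.7 − 0.558×1.5 = 13.6 V.
V_CE = 13.6 V > 0.2 V confirms active-region operation.

I_C ≈ 0.55 mA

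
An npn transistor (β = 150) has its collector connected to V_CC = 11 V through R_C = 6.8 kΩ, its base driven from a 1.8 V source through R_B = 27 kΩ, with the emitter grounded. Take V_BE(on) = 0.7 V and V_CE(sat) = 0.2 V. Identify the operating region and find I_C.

saturation; I_C ≈ 1.6 mA

Assume active: I_B = (1.8 − 0.7)/27 = 0.0407 mA, giving I_C = β·I_B = 6.11 mA.
But then V_CE = 11 − 6.11×6.8 = -30.6 V < V_CE(sat) = 0.2 V — impossible in the active region.
So the transistor is saturated. With V_CE = 0.2 V, I_C = (V_CC − 0.2)/R_C = 10.8/6.8 = 1.59 mA.
Check: β·I_B = 6.11 mA > I_C = 1.59 mA, confirming saturation.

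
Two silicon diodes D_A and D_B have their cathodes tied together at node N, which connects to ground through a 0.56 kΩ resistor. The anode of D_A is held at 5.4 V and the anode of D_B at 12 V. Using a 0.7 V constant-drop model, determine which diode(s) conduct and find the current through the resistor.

Assume both conduct. Then node N would need to be at both 5.4−0.7 = 4.7 V and 12−0.7 = 11.3 V, which is impossible.
Assume only D_B conducts: V_N = 12 − 0.7 = 11.3 V, so I_R = 11.3/0.56 = 20.2 mA.
Check D_A: its anode-to-cathode voltage is 5.4 − 11.3 = -5.9 V < 0.7 V, so it is off. The assumption is consistent.

Only D_B conducts; I_R ≈ 20 mA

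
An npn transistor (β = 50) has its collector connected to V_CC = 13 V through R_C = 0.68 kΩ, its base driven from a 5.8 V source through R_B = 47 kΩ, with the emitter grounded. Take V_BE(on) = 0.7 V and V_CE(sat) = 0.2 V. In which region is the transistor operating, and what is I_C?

active; I_C ≈ 5.4 mA

Assume active. Base-emitter loop: I_B = (V_BB − V_BE)/R_B = (5.8 − 0.7)/47 = 0.109 mA.
I_C = β·I_B = 50×0.109 = 5.43 mA.
V_CE = V_CC − I_C·R_C = 13 − 5.43×0.68 = 9.31 V > V_CE(sat), so the active-region assumption holds.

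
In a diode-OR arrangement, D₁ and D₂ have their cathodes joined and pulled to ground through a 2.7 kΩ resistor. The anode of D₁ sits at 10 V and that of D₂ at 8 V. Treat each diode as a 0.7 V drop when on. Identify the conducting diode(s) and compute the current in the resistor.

Only D₁ conducts; I_R ≈ 3.4 mA

Assume both conduct. Then node N would need to be at both 10−0.7 = 9.3 V and 8−0.7 = 7.3 V, which is impossible.
Assume only D₁ conducts: V_N = 10 − 0.7 = 9.3 V, so I_R = 9.3/2.7 = 3.44 mA.
Check D₂: its anode-to-cathode voltage is 8 − 9.3 = -1.3 V < 0.7 V, so it is off. The assumption is consistent.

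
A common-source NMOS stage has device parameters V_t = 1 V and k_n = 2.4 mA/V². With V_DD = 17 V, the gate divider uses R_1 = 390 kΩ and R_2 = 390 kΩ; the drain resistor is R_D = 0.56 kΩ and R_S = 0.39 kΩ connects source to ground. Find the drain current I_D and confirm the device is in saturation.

V_G = V_DD·R_2/(R_1+R_2) = 17×390/780 = 8.5 V.
Assume saturation: I_D = (k_n/2)(V_GS − V_t)² with V_GS = V_G − I_D·R_S = 8.5 − 0.39·I_D.
Substituting gives 0.183·I_D² − 8.02·I_D + 67.5 = 0, with roots I_D = 11.3 or 32.6 mA.
The root I_D = 32.6 mA gives V_GS = -4.21 V ≤ V_t, so take I_D = 11.3 mA.
Then V_GS = 4.07 V and V_DS = V_DD − I_D(R_D+R_S) = 17 − 11.3×0.95 = 6.22 V.
Saturation requires V_DS ≥ V_GS − V_t = 3.07 V; 6.22 ≥ 3.07 ✓.

I_D ≈ 11 mA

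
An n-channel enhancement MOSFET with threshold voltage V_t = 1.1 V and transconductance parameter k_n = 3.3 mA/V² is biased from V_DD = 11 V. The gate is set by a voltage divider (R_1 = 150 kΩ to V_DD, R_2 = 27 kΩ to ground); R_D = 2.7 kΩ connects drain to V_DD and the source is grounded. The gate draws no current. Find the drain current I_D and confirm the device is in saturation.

I_D ≈ 0.55 mA

V_G = V_DD·R_2/(R_1+R_2) = 11×27/177 = 1.68 V. With the source grounded, V_GS = V_G = 1.68 V.
Assume saturation: I_D = (k_n/2)(V_GS − V_t)² = (3.3/2)×(1.68 − 1.1)² = 1.65×0.578² = 0.551 mA.
V_DS = V_DD − I_D·R_D = 11 − 0.551×2.7 = 9.51 V.
Saturation requires V_DS ≥ V_GS − V_t = 0.578 V; 9.51 ≥ 0.578 ✓.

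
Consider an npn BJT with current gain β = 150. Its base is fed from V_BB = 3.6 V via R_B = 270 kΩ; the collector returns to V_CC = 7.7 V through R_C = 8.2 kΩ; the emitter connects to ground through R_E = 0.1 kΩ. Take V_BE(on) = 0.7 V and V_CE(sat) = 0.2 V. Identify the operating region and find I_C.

Assume active: I_B = (3.6 − 0.7)/(270 + 151×0.1) = 0.0102 mA, I_C = β·I_B = 1.53 mA.
Then V_CE = 7.7 − 1.53×8.2 − 1.54×0.1 = -4.96 V < 0.2 V — the active assumption fails.
Re-solve with V_CE = 0.2 V. KCL at the emitter: V_E/R_E = (V_BB−0.7−V_E)/R_B + (V_CC−0.2−V_E)/R_C, giving V_E = 0.0914 V.
I_C = (V_CC − 0.2 − V_E)/R_C = (7.5 − 0.0914)/8.2 = 0.903 mA.
Check: I_B = (2.9 − 0.0914)/270 = 0.0104 mA, and β·I_B = 1.56 mA > I_C, confirming saturation.

saturation; I_C ≈ 0.9 mA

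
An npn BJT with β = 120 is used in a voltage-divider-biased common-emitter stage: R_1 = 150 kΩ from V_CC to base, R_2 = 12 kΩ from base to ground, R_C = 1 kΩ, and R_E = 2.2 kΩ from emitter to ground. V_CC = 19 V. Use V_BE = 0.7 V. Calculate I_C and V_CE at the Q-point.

Thevenize the base divider: V_Th = V_CC·R_2/(R_1+R_2) = 19×12/162 = 1.41 V, R_Th = R_1‖R_2 = 11.1 kΩ.
Base-emitter loop: V_Th = I_B·R_Th + V_BE + (β+1)I_B·R_E, so I_B = (1.41 − 0.7) / (11.1 + 121×2.2) = 0.00255 mA.
I_C = β·I_B = 120×0.00255 = 0.306 mA, and I_E = (β+1)I_B = 0.309 mA.
V_CE = V_CC − I_C·R_C − I_E·R_E = 19 − 0.306×1 − 0.309×2.2 = 18 V.
V_CE = 18 V > 0.2 V confirms active-region operation.

I_C ≈ 0.31 mA, V_CE ≈ 18 V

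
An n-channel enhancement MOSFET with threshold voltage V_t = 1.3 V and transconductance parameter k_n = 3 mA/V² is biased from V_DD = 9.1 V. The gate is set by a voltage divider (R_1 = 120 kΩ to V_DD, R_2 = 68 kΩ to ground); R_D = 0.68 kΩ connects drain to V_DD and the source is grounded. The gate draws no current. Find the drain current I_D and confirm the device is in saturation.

I_D ≈ 5.9 mA

V_G = V_DD·R_2/(R_1+R_2) = 9.1×68/188 = 3.29 V. With the source grounded, V_GS = V_G = 3.29 V.
Assume saturation: I_D = (k_n/2)(V_GS − V_t)² = (3/2)×(3.29 − 1.3)² = 1.5×1.99² = 5.95 mA.
V_DS = V_DD − I_D·R_D = 9.1 − 5.95×0.68 = 5.05 V.
Saturation requires V_DS ≥ V_GS − V_t = 1.99 V; 5.05 ≥ 1.99 ✓.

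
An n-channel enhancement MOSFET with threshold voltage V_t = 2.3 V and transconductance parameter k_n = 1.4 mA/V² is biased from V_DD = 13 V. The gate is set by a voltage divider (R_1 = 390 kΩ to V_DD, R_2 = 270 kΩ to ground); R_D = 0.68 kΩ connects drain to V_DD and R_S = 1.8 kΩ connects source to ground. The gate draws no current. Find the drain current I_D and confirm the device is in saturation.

I_D ≈ 1 mA

V_G = V_DD·R_2/(R_1+R_2) = 13×270/660 = 5.32 V.
Assume saturation: I_D = (k_n/2)(V_GS − V_t)² with V_GS = V_G − I_D·R_S = 5.32 − 1.8·I_D.
Substituting gives 2.27·I_D² − 8.61·I_D + 6.38 = 0, with roots I_D = 1.01 or 2.78 mA.
The root I_D = 2.78 mA gives V_GS = 0.305 V ≤ V_t, so take I_D = 1.01 mA.
Then V_GS = 3.5 V and V_DS = V_DD − I_D(R_D+R_S) = 13 − 1.01×2.48 = 10.5 V.
Saturation requires V_DS ≥ V_GS − V_t = 1.2 V; 10.5 ≥ 1.2 ✓.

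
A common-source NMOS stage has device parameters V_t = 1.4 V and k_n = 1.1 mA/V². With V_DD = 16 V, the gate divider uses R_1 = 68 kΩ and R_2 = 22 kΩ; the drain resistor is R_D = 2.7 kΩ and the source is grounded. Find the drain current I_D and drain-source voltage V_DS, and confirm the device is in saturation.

V_G = V_DD·R_2/(R_1+R_2) = 16×22/90 = 3.91 V. With the source grounded, V_GS = V_G = 3.91 V.
Assume saturation: I_D = (k_n/2)(V_GS − V_t)² = (1.1/2)×(3.91 − 1.4)² = 0.55×2.51² = 3.47 mA.
V_DS = V_DD − I_D·R_D = 16 − 3.47×2.7 = 6.64 V.
Saturation requires V_DS ≥ V_GS − V_t = 2.51 V; 6.64 ≥ 2.51 ✓.

I_D ≈ 3.5 mA, V_DS ≈ 6.6 V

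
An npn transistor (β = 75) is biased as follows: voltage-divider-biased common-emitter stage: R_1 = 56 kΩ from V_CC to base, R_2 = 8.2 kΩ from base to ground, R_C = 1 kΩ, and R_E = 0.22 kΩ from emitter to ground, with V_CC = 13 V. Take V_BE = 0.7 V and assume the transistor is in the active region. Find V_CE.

V_CE ≈ 9.3 V

Thevenize the base divider: V_Th = V_CC·R_2/(R_1+R_2) = 13×8.2/64.2 = 1.66 V, R_Th = R_1‖R_2 = 7.15 kΩ.
Base-emitter loop: V_Th = I_B·R_Th + V_BE + (β+1)I_B·R_E, so I_B = (1.66 − 0.7) / (7.15 + 76×0.22) = 0.0402 mA.
I_C = β·I_B = 75×0.0402 = 3.02 mA, and I_E = (β+1)I_B = 3.06 mA.
V_CE = V_CC − I_C·R_C − I_E·R_E = 13 − 3.02×1 − 3.06×0.22 = 9.31 V.
V_CE = 9.31 V > 0.2 V confirms active-region operation.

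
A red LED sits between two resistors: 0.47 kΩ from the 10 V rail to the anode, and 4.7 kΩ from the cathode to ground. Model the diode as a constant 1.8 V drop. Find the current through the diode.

The two resistors are in series with the diode, so KVL gives 10 = I·0.47 + 1.8 + I·4.7.
I = (10 − 1.8) / (0.47 + 4.7) kΩ = 8.2 / 5.17 = 1.59 mA.

I ≈ 1.6 mA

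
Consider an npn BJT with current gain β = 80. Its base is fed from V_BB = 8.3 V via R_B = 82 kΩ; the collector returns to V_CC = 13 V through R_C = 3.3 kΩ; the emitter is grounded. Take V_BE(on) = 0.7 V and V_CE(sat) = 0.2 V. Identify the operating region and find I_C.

saturation; I_C ≈ 3.9 mA

Assume active: I_B = (8.3 − 0.7)/82 = 0.0927 mA, giving I_C = β·I_B = 7.41 mA.
But then V_CE = 13 − 7.41×3.3 = -11.5 V < V_CE(sat) = 0.2 V — impossible in the active region.
So the transistor is saturated. With V_CE = 0.2 V, I_C = (V_CC − 0.2)/R_C = 12.8/3.3 = 3.88 mA.
Check: β·I_B = 7.41 mA > I_C = 3.88 mA, confirming saturation.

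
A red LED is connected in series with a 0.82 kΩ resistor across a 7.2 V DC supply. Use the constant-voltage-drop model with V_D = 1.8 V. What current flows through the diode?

KVL around the loop: 7.2 = V_D + I·R = 1.8 + I × 0.82 kΩ.
So I = (7.2 − 1.8) / 0.82 kΩ = 5.4 / 0.82 = 6.59 mA.

I ≈ 6.6 mA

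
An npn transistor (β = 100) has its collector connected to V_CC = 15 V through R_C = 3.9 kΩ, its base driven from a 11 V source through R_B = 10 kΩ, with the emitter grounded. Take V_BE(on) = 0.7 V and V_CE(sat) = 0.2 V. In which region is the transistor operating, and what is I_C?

Assume active: I_B = (11 − 0.7)/10 = 1.03 mA, giving I_C = β·I_B = 103 mA.
But then V_CE = 15 − 103×3.9 = -387 V < V_CE(sat) = 0.2 V — impossible in the active region.
So the transistor is saturated. With V_CE = 0.2 V, I_C = (V_CC − 0.2)/R_C = 14.8/3.9 = 3.79 mA.
Check: β·I_B = 103 mA > I_C = 3.79 mA, confirming saturation.

saturation; I_C ≈ 3.8 mA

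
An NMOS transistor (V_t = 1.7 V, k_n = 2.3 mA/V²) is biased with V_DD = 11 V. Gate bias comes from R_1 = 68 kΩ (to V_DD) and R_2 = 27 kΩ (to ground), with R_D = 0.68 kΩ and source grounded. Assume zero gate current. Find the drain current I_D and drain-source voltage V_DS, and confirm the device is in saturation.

I_D ≈ 2.3 mA, V_DS ≈ 9.4 V

V_G = V_DD·R_2/(R_1+R_2) = 11×27/95 = 3.13 V. With the source grounded, V_GS = V_G = 3.13 V.
Assume saturation: I_D = (k_n/2)(V_GS − V_t)² = (2.3/2)×(3.13 − 1.7)² = 1.15×1.43² = 2.34 mA.
V_DS = V_DD − I_D·R_D = 11 − 2.34×0.68 = 9.41 V.
Saturation requires V_DS ≥ V_GS − V_t = 1.43 V; 9.41 ≥ 1.43 ✓.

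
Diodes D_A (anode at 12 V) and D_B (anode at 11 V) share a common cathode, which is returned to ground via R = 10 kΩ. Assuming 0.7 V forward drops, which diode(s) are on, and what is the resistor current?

Assume both conduct. Then node N would need to be at both 12−0.7 = 11.3 V and 11−0.7 = 10.3 V, which is impossible.
Assume only D_A conducts: V_N = 12 − 0.7 = 11.3 V, so I_R = 11.3/10 = 1.13 mA.
Check D_B: its anode-to-cathode voltage is 11 − 11.3 = -0.3 V < 0.7 V, so it is off. The assumption is consistent.

Only D_A conducts; I_R ≈ 1.1 mA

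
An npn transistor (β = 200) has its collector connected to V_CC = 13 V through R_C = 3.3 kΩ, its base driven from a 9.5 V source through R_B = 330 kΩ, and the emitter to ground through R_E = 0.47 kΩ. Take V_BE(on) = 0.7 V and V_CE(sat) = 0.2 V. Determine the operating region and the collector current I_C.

Assume active: I_B = (9.5 − 0.7)/(330 + 201×0.47) = 0.0207 mA, I_C = β·I_B = 4.15 mA.
Then V_CE = 13 − 4.15×3.3 − 4.17×0.47 = -2.64 V < 0.2 V — the active assumption fails.
Re-solve with V_CE = 0.2 V. KCL at the emitter: V_E/R_E = (V_BB−0.7−V_E)/R_B + (V_CC−0.2−V_E)/R_C, giving V_E = 1.6 V.
I_C = (V_CC − 0.2 − V_E)/R_C = (12.8 − 1.6)/3.3 = 3.39 mA.
Check: I_B = (8.8 − 1.6)/330 = 0.0218 mA, and β·I_B = 4.36 mA > I_C, confirming saturation.

saturation; I_C ≈ 3.4 mA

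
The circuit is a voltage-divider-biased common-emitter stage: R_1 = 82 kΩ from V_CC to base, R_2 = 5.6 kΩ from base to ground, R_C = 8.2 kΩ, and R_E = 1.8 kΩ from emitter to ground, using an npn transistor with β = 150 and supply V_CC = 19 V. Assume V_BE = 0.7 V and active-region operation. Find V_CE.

Thevenize the base divider: V_Th = V_CC·R_2/(R_1+R_2) = 19×5.6/87.6 = 1.21 V, R_Th = R_1‖R_2 = 5.24 kΩ.
Base-emitter loop: V_Th = I_B·R_Th + V_BE + (β+1)I_B·R_E, so I_B = (1.21 − 0.7) / (5.24 + 151×1.8) = 0.00186 mA.
I_C = β·I_B = 150×0.00186 = 0.279 mA, and I_E = (β+1)I_B = 0.28 mA.
V_CE = V_CC − I_C·R_C − I_E·R_E = 19 − 0.279×8.2 − 0.28×1.8 = 16.2 V.
V_CE = 16.2 V > 0.2 V confirms active-region operation.

V_CE ≈ 16 V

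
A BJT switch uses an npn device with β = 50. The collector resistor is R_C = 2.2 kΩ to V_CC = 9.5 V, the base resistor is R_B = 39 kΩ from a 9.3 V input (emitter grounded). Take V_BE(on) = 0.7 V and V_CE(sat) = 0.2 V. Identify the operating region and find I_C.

Assume active: I_B = (9.3 − 0.7)/39 = 0.221 mA, giving I_C = β·I_B = 11 mA.
But then V_CE = 9.5 − 11×2.2 = -14.8 V < V_CE(sat) = 0.2 V — impossible in the active region.
So the transistor is saturated. With V_CE = 0.2 V, I_C = (V_CC − 0.2)/R_C = 9.3/2.2 = 4.23 mA.
Check: β·I_B = 11 mA > I_C = 4.23 mA, confirming saturation.

saturation; I_C ≈ 4.2 mA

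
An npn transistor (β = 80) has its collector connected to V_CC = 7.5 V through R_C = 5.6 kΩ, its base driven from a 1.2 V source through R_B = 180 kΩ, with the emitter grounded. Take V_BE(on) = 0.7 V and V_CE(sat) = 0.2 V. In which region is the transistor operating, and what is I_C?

active; I_C ≈ 0.22 mA

Assume active. Base-emitter loop: I_B = (V_BB − V_BE)/R_B = (1.2 − 0.7)/180 = 0.00278 mA.
I_C = β·I_B = 80×0.00278 = 0.222 mA.
V_CE = V_CC − I_C·R_C = 7.5 − 0.222×5.6 = 6.26 V > V_CE(sat), so the active-region assumption holds.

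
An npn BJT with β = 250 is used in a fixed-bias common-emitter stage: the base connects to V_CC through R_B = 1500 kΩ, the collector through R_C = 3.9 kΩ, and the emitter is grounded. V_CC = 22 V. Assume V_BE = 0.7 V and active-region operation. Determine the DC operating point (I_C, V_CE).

I_C ≈ 3.6 mA, V_CE ≈ 8.2 V

Base loop: V_CC = I_B·R_B + V_BE, so I_B = (22 − 0.7)/1500 kΩ = 0.0142 mA.
In the active region I_C = β·I_B = 250 × 0.0142 = 3.55 mA.
Collector loop: V_CE = V_CC − I_C·R_C = 22 − 3.55×3.9 = 8.15 V.
Since V_CE = 8.15 V > V_CE(sat) ≈ 0.2 V, the transistor is in the active region as assumed.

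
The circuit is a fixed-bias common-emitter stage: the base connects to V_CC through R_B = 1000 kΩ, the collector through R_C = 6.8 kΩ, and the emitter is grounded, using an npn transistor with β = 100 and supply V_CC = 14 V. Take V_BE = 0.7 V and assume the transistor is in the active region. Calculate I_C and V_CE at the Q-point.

Base loop: V_CC = I_B·R_B + V_BE, so I_B = (14 − 0.7)/1000 kΩ = 0.0133 mA.
In the active region I_C = β·I_B = 100 × 0.0133 = 1.33 mA.
Collector loop: V_CE = V_CC − I_C·R_C = 14 − 1.33×6.8 = 4.96 V.
Since V_CE = 4.96 V > V_CE(sat) ≈ 0.2 V, the transistor is in the active region as assumed.

I_C ≈ 1.3 mA, V_CE ≈ 5 V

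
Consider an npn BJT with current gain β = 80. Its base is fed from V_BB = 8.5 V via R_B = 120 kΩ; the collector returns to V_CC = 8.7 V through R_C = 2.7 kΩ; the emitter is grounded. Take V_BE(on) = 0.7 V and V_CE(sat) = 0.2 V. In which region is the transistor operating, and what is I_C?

Assume active: I_B = (8.5 − 0.7)/120 = 0.065 mA, giving I_C = β·I_B = 5.2 mA.
But then V_CE = 8.7 − 5.2×2.7 = -5.34 V < V_CE(sat) = 0.2 V — impossible in the active region.
So the transistor is saturated. With V_CE = 0.2 V, I_C = (V_CC − 0.2)/R_C = 8.5/2.7 = 3.15 mA.
Check: β·I_B = 5.2 mA > I_C = 3.15 mA, confirming saturation.

saturation; I_C ≈ 3.1 mA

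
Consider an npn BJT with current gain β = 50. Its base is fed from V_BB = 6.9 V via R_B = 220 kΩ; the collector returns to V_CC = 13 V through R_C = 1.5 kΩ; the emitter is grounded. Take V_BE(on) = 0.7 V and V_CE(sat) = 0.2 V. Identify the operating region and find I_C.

active; I_C ≈ 1.4 mA

Assume active. Base-emitter loop: I_B = (V_BB − V_BE)/R_B = (6.9 − 0.7)/220 = 0.0282 mA.
I_C = β·I_B = 50×0.0282 = 1.41 mA.
V_CE = V_CC − I_C·R_C = 13 − 1.41×1.5 = 10.9 V > V_CE(sat), so the active-region assumption holds.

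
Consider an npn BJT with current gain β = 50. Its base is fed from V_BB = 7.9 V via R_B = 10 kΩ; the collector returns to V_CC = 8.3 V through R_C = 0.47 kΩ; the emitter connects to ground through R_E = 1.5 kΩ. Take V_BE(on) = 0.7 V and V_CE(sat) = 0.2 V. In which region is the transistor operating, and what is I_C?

saturation; I_C ≈ 4 mA

Assume active: I_B = (7.9 − 0.7)/(10 + 51×1.5) = 0.0832 mA, I_C = β·I_B = 4.16 mA.
Then V_CE = 8.3 − 4.16×0.47 − 4.25×1.5 = -0.0237 V < 0.2 V — the active assumption fails.
Re-solve with V_CE = 0.2 V. KCL at the emitter: V_E/R_E = (V_BB−0.7−V_E)/R_B + (V_CC−0.2−V_E)/R_C, giving V_E = 6.2 V.
I_C = (V_CC − 0.2 − V_E)/R_C = (8.1 − 6.2)/0.47 = 4.04 mA.
Check: I_B = (7.2 − 6.2)/10 = 0.0997 mA, and β·I_B = 4.98 mA > I_C, confirming saturation.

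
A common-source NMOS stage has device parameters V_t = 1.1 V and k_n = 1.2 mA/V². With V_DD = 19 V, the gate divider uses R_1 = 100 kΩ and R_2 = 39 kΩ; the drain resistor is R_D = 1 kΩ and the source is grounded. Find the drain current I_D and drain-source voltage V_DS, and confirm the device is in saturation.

V_G = V_DD·R_2/(R_1+R_2) = 19×39/139 = 5.33 V. With the source grounded, V_GS = V_G = 5.33 V.
Assume saturation: I_D = (k_n/2)(V_GS − V_t)² = (1.2/2)×(5.33 − 1.1)² = 0.6×4.23² = 10.7 mA.
V_DS = V_DD − I_D·R_D = 19 − 10.7×1 = 8.26 V.
Saturation requires V_DS ≥ V_GS − V_t = 4.23 V; 8.26 ≥ 4.23 ✓.

I_D ≈ 11 mA, V_DS ≈ 8.3 V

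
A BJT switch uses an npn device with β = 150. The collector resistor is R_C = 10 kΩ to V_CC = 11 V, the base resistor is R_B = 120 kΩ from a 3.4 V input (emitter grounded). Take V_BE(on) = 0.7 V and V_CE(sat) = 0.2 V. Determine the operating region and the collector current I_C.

Assume active: I_B = (3.4 − 0.7)/120 = 0.0225 mA, giving I_C = β·I_B = 3.38 mA.
But then V_CE = 11 − 3.38×10 = -22.8 V < V_CE(sat) = 0.2 V — impossible in the active region.
So the transistor is saturated. With V_CE = 0.2 V, I_C = (V_CC − 0.2)/R_C = 10.8/10 = 1.08 mA.
Check: β·I_B = 3.38 mA > I_C = 1.08 mA, confirming saturation.

saturation; I_C ≈ 1.1 mA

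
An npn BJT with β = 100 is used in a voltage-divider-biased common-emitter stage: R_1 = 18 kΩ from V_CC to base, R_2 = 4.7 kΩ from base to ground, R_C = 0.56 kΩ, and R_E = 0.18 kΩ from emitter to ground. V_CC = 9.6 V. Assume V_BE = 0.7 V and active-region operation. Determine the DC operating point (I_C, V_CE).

I_C ≈ 5.9 mA, V_CE ≈ 5.2 V

Thevenize the base divider: V_Th = V_CC·R_2/(R_1+R_2) = 9.6×4.7/22.7 = 1.99 V, R_Th = R_1‖R_2 = 3.73 kΩ.
Base-emitter loop: V_Th = I_B·R_Th + V_BE + (β+1)I_B·R_E, so I_B = (1.99 − 0.7) / (3.73 + 101×0.18) = 0.0588 mA.
I_C = β·I_B = 100×0.0588 = 5.88 mA, and I_E = (β+1)I_B = 5.94 mA.
V_CE = V_CC − I_C·R_C − I_E·R_E = 9.6 − 5.88×0.56 − 5.94×0.18 = 5.24 V.
V_CE = 5.24 V > 0.2 V confirms active-region operation.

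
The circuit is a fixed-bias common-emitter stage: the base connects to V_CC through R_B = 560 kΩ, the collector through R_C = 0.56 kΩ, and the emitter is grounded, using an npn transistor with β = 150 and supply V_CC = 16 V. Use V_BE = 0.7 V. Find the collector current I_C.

I_C ≈ 4.1 mA

Base loop: V_CC = I_B·R_B + V_BE, so I_B = (16 − 0.7)/560 kΩ = 0.0273 mA.
In the active region I_C = β·I_B = 150 × 0.0273 = 4.1 mA.
Collector loop: V_CE = V_CC − I_C·R_C = 16 − 4.1×0.56 = 13.7 V.
Since V_CE = 13.7 V > V_CE(sat) ≈ 0.2 V, the transistor is in the active region as assumed.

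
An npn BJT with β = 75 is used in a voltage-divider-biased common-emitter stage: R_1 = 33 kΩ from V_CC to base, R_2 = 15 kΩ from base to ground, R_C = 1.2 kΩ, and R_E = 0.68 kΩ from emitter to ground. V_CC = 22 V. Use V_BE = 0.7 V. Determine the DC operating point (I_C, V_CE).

Thevenize the base divider: V_Th = V_CC·R_2/(R_1+R_2) = 22×15/48 = 6.88 V, R_Th = R_1‖R_2 = 10.3 kΩ.
Base-emitter loop: V_Th = I_B·R_Th + V_BE + (β+1)I_B·R_E, so I_B = (6.88 − 0.7) / (10.3 + 76×0.68) = 0.0996 mA.
I_C = β·I_B = 75×0.0996 = 7.47 mA, and I_E = (β+1)I_B = 7.57 mA.
V_CE = V_CC − I_C·R_C − I_E·R_E = 22 − 7.47×1.2 − 7.57×0.68 = 7.89 V.
V_CE = 7.89 V > 0.2 V confirms active-region operation.

I_C ≈ 7.5 mA, V_CE ≈ 7.9 V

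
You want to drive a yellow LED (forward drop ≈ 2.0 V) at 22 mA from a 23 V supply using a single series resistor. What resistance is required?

The resistor drops V_S − V_D = 23 − 2.0 = 21 V at 22 mA.
R = 21 V / 22 mA = 0.955 kΩ.

R ≈ 0.95 kΩ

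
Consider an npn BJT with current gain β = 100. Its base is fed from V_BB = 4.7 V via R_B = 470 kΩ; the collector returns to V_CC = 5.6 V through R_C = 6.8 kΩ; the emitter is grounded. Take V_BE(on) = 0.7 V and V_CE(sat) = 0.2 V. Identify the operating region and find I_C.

saturation; I_C ≈ 0.79 mA

Assume active: I_B = (4.7 − 0.7)/470 = 0.00851 mA, giving I_C = β·I_B = 0.851 mA.
But then V_CE = 5.6 − 0.851×6.8 = -0.187 V < V_CE(sat) = 0.2 V — impossible in the active region.
So the transistor is saturated. With V_CE = 0.2 V, I_C = (V_CC − 0.2)/R_C = 5.4/6.8 = 0.794 mA.
Check: β·I_B = 0.851 mA > I_C = 0.794 mA, confirming saturation.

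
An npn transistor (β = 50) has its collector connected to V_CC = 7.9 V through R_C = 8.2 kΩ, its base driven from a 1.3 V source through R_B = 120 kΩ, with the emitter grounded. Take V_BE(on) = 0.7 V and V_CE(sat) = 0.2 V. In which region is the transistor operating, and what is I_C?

Assume active. Base-emitter loop: I_B = (V_BB − V_BE)/R_B = (1.3 − 0.7)/120 = 0.005 mA.
I_C = β·I_B = 50×0.005 = 0.25 mA.
V_CE = V_CC − I_C·R_C = 7.9 − 0.25×8.2 = 5.85 V > V_CE(sat), so the active-region assumption holds.

active; I_C ≈ 0.25 mA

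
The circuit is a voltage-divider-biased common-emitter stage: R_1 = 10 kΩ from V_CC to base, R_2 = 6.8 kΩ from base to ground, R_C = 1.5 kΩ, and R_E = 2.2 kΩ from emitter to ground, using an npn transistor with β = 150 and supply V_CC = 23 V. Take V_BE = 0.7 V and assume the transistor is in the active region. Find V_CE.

Thevenize the base divider: V_Th = V_CC·R_2/(R_1+R_2) = 23×6.8/16.8 = 9.31 V, R_Th = R_1‖R_2 = 4.05 kΩ.
Base-emitter loop: V_Th = I_B·R_Th + V_BE + (β+1)I_B·R_E, so I_B = (9.31 − 0.7) / (4.05 + 151×2.2) = 0.0256 mA.
I_C = β·I_B = 150×0.0256 = 3.84 mA, and I_E = (β+1)I_B = 3.87 mA.
V_CE = V_CC − I_C·R_C − I_E·R_E = 23 − 3.84×1.5 − 3.87×2.2 = 8.73 V.
V_CE = 8.73 V > 0.2 V confirms active-region operation.

V_CE ≈ 8.7 V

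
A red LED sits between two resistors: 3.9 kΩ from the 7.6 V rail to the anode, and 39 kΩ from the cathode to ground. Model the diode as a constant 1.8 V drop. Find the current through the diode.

The two resistors are in series with the diode, so KVL gives 7.6 = I·3.9 + 1.8 + I·39.
I = (7.6 − 1.8) / (3.9 + 39) kΩ = 5.8 / 42.9 = 0.135 mA.

I ≈ 0.14 mA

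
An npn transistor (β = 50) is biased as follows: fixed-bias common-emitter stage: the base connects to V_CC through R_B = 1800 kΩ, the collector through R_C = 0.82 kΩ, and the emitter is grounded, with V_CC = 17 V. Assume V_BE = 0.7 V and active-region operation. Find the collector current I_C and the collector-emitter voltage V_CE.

I_C ≈ 0.45 mA, V_CE ≈ 17 V

Base loop: V_CC = I_B·R_B + V_BE, so I_B = (17 − 0.7)/1800 kΩ = 0.00906 mA.
In the active region I_C = β·I_B = 50 × 0.00906 = 0.453 mA.
Collector loop: V_CE = V_CC − I_C·R_C = 17 − 0.453×0.82 = 16.6 V.
Since V_CE = 16.6 V > V_CE(sat) ≈ 0.2 V, the transistor is in the active region as assumed.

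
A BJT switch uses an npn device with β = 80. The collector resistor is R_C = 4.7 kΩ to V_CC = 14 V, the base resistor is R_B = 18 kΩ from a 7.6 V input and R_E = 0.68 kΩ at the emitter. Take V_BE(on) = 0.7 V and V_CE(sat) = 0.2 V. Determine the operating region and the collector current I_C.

Assume active: I_B = (7.6 − 0.7)/(18 + 81×0.68) = 0.0944 mA, I_C = β·I_B = 7.55 mA.
Then V_CE = 14 − 7.55×4.7 − 7.65×0.68 = -26.7 V < 0.2 V — the active assumption fails.
Re-solve with V_CE = 0.2 V. KCL at the emitter: V_E/R_E = (V_BB−0.7−V_E)/R_B + (V_CC−0.2−V_E)/R_C, giving V_E = 1.91 V.
I_C = (V_CC − 0.2 − V_E)/R_C = (13.8 − 1.91)/4.7 = 2.53 mA.
Check: I_B = (6.9 − 1.91)/18 = 0.277 mA, and β·I_B = 22.2 mA > I_C, confirming saturation.

saturation; I_C ≈ 2.5 mA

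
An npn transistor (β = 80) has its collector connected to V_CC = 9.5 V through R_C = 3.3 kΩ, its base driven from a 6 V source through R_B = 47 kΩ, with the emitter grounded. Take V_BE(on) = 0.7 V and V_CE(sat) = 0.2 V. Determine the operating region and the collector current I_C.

saturation; I_C ≈ 2.8 mA

Assume active: I_B = (6 − 0.7)/47 = 0.113 mA, giving I_C = β·I_B = 9.02 mA.
But then V_CE = 9.5 − 9.02×3.3 = -20.3 V < V_CE(sat) = 0.2 V — impossible in the active region.
So the transistor is saturated. With V_CE = 0.2 V, I_C = (V_CC − 0.2)/R_C = 9.3/3.3 = 2.82 mA.
Check: β·I_B = 9.02 mA > I_C = 2.82 mA, confirming saturation.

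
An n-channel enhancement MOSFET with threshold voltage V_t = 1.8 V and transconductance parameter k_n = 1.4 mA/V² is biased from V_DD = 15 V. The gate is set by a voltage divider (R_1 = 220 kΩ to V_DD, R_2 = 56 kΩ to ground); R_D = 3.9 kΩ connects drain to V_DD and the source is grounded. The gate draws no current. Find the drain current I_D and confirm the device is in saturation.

V_G = V_DD·R_2/(R_1+R_2) = 15×56/276 = 3.04 V. With the source grounded, V_GS = V_G = 3.04 V.
Assume saturation: I_D = (k_n/2)(V_GS − V_t)² = (1.4/2)×(3.04 − 1.8)² = 0.7×1.24² = 1.08 mA.
V_DS = V_DD − I_D·R_D = 15 − 1.08×3.9 = 10.8 V.
Saturation requires V_DS ≥ V_GS − V_t = 1.24 V; 10.8 ≥ 1.24 ✓.

I_D ≈ 1.1 mA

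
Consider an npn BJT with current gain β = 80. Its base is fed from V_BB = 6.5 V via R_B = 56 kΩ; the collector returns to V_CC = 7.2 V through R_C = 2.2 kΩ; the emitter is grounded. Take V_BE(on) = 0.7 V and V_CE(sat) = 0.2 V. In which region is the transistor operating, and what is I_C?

saturation; I_C ≈ 3.2 mA

Assume active: I_B = (6.5 − 0.7)/56 = 0.104 mA, giving I_C = β·I_B = 8.29 mA.
But then V_CE = 7.2 − 8.29×2.2 = -11 V < V_CE(sat) = 0.2 V — impossible in the active region.
So the transistor is saturated. With V_CE = 0.2 V, I_C = (V_CC − 0.2)/R_C = 7/2.2 = 3.18 mA.
Check: β·I_B = 8.29 mA > I_C = 3.18 mA, confirming saturation.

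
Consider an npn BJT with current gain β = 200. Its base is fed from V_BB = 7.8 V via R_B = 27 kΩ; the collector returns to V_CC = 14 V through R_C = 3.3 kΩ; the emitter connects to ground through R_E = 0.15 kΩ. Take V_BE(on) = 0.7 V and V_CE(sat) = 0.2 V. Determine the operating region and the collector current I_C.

Assume active: I_B = (7.8 − 0.7)/(27 + 201×0.15) = 0.124 mA, I_C = β·I_B = 24.8 mA.
Then V_CE = 14 − 24.8×3.3 − 25×0.15 = -71.7 V < 0.2 V — the active assumption fails.
Re-solve with V_CE = 0.2 V. KCL at the emitter: V_E/R_E = (V_BB−0.7−V_E)/R_B + (V_CC−0.2−V_E)/R_C, giving V_E = 0.634 V.
I_C = (V_CC − 0.2 − V_E)/R_C = (13.8 − 0.634)/3.3 = 3.99 mA.
Check: I_B = (7.1 − 0.634)/27 = 0.239 mA, and β·I_B = 47.9 mA > I_C, confirming saturation.

saturation; I_C ≈ 4 mA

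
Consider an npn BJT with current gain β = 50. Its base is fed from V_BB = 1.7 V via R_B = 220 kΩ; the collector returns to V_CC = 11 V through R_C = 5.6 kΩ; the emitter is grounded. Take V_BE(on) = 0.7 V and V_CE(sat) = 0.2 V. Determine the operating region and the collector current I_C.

active; I_C ≈ 0.23 mA

Assume active. Base-emitter loop: I_B = (V_BB − V_BE)/R_B = (1.7 − 0.7)/220 = 0.00455 mA.
I_C = β·I_B = 50×0.00455 = 0.227 mA.
V_CE = V_CC − I_C·R_C = 11 − 0.227×5.6 = 9.73 V > V_CE(sat), so the active-region assumption holds.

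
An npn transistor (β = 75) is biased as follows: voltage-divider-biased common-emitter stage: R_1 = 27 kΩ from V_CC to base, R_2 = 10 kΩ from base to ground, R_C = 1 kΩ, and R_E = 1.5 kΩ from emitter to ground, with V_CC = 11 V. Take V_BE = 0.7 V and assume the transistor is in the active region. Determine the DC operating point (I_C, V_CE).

I_C ≈ 1.4 mA, V_CE ≈ 7.5 V

Thevenize the base divider: V_Th = V_CC·R_2/(R_1+R_2) = 11×10/37 = 2.97 V, R_Th = R_1‖R_2 = 7.3 kΩ.
Base-emitter loop: V_Th = I_B·R_Th + V_BE + (β+1)I_B·R_E, so I_B = (2.97 − 0.7) / (7.3 + 76×1.5) = 0.0187 mA.
I_C = β·I_B = 75×0.0187 = 1.41 mA, and I_E = (β+1)I_B = 1.42 mA.
V_CE = V_CC − I_C·R_C − I_E·R_E = 11 − 1.41×1 − 1.42×1.5 = 7.46 V.
V_CE = 7.46 V > 0.2 V confirms active-region operation.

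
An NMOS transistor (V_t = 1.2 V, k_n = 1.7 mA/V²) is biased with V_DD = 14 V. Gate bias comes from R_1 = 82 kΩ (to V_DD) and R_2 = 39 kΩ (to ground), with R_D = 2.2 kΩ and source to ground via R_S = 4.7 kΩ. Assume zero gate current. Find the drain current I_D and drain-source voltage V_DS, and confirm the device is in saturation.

I_D ≈ 0.54 mA, V_DS ≈ 10 V

V_G = V_DD·R_2/(R_1+R_2) = 14×39/121 = 4.51 V.
Assume saturation: I_D = (k_n/2)(V_GS − V_t)² with V_GS = V_G − I_D·R_S = 4.51 − 4.7·I_D.
Substituting gives 18.8·I_D² − 27.5·I_D + 9.33 = 0, with roots I_D = 0.536 or 0.927 mA.
The root I_D = 0.927 mA gives V_GS = 0.156 V ≤ V_t, so take I_D = 0.536 mA.
Then V_GS = 1.99 V and V_DS = V_DD − I_D(R_D+R_S) = 14 − 0.536×6.9 = 10.3 V.
Saturation requires V_DS ≥ V_GS − V_t = 0.794 V; 10.3 ≥ 0.794 ✓.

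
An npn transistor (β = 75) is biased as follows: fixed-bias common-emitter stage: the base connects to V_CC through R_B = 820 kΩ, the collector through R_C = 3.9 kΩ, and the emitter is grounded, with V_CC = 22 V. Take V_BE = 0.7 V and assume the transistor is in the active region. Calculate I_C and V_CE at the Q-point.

I_C ≈ 1.9 mA, V_CE ≈ 14 V

Base loop: V_CC = I_B·R_B + V_BE, so I_B = (22 − 0.7)/820 kΩ = 0.026 mA.
In the active region I_C = β·I_B = 75 × 0.026 = 1.95 mA.
Collector loop: V_CE = V_CC − I_C·R_C = 22 − 1.95×3.9 = 14.4 V.
Since V_CE = 14.4 V > V_CE(sat) ≈ 0.2 V, the transistor is in the active region as assumed.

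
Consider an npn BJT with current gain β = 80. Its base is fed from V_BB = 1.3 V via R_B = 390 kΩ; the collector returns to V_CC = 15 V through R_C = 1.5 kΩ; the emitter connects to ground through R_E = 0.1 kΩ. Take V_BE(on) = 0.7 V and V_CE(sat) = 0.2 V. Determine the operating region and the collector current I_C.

active; I_C ≈ 0.12 mA

Assume active. Base-emitter loop: I_B = (V_BB − V_BE)/(R_B + (β+1)R_E) = (1.3 − 0.7)/(390 + 81×0.1) = 0.00151 mA.
I_C = β·I_B = 80×0.00151 = 0.121 mA.
V_CE = V_CC − I_C·R_C − I_E·R_E = 15 − 0.121×1.5 − 0.122×0.1 = 14.8 V > V_CE(sat), so the active-region assumption holds.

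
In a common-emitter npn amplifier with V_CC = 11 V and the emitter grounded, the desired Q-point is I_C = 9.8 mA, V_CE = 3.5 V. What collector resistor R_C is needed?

R_C ≈ 0.77 kΩ

Collector loop: V_CC = I_C·R_C + V_CE.
R_C = (V_CC − V_CE)/I_C = (11 − 3.5)/9.8 = 0.765 kΩ.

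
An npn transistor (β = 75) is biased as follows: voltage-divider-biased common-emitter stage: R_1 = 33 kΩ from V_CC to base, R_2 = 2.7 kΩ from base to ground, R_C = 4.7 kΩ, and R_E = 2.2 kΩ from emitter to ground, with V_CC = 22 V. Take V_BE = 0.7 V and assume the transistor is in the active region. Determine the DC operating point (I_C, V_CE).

Thevenize the base divider: V_Th = V_CC·R_2/(R_1+R_2) = 22×2.7/35.7 = 1.66 V, R_Th = R_1‖R_2 = 2.5 kΩ.
Base-emitter loop: V_Th = I_B·R_Th + V_BE + (β+1)I_B·R_E, so I_B = (1.66 − 0.7) / (2.5 + 76×2.2) = 0.00568 mA.
I_C = β·I_B = 75×0.00568 = 0.426 mA, and I_E = (β+1)I_B = 0.432 mA.
V_CE = V_CC − I_C·R_C − I_E·R_E = 22 − 0.426×4.7 − 0.432×2.2 = 19 V.
V_CE = 19 V > 0.2 V confirms active-region operation.

I_C ≈ 0.43 mA, V_CE ≈ 19 V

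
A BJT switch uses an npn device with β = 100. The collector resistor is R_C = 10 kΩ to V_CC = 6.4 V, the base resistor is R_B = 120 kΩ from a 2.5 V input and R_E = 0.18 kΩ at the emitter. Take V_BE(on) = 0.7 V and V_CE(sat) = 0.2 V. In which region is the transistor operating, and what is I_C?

saturation; I_C ≈ 0.61 mA

Assume active: I_B = (2.5 − 0.7)/(120 + 101×0.18) = 0.013 mA, I_C = β·I_B = 1.3 mA.
Then V_CE = 6.4 − 1.3×10 − 1.32×0.18 = -6.86 V < 0.2 V — the active assumption fails.
Re-solve with V_CE = 0.2 V. KCL at the emitter: V_E/R_E = (V_BB−0.7−V_E)/R_B + (V_CC−0.2−V_E)/R_C, giving V_E = 0.112 V.
I_C = (V_CC − 0.2 − V_E)/R_C = (6.2 − 0.112)/10 = 0.609 mA.
Check: I_B = (1.8 − 0.112)/120 = 0.0141 mA, and β·I_B = 1.41 mA > I_C, confirming saturation.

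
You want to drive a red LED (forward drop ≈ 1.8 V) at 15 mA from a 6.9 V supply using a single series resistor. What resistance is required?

The resistor drops V_S − V_D = 6.9 − 1.8 = 5.1 V at 15 mA.
R = 5.1 V / 15 mA = 0.34 kΩ.

R ≈ 0.34 kΩ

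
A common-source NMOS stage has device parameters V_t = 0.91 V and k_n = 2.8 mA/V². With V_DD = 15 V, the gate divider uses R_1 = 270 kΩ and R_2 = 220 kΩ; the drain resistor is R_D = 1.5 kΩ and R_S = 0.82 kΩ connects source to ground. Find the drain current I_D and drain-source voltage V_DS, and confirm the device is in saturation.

V_G = V_DD·R_2/(R_1+R_2) = 15×220/490 = 6.73 V.
Assume saturation: I_D = (k_n/2)(V_GS − V_t)² with V_GS = V_G − I_D·R_S = 6.73 − 0.82·I_D.
Substituting gives 0.941·I_D² − 14.4·I_D + 47.5 = 0, with roots I_D = 4.84 or 10.4 mA.
The root I_D = 10.4 mA gives V_GS = -1.82 V ≤ V_t, so take I_D = 4.84 mA.
Then V_GS = 2.77 V and V_DS = V_DD − I_D(R_D+R_S) = 15 − 4.84×2.32 = 3.78 V.
Saturation requires V_DS ≥ V_GS − V_t = 1.86 V; 3.78 ≥ 1.86 ✓.

I_D ≈ 4.8 mA, V_DS ≈ 3.8 V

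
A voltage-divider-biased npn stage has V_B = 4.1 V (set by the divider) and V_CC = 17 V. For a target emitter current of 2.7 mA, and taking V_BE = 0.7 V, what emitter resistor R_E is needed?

V_E = V_B − V_BE = 4.1 − 0.7 = 3.4 V.
R_E = V_E / I_E = 3.4 / 2.7 = 1.26 kΩ.

R_E ≈ 1.3 kΩ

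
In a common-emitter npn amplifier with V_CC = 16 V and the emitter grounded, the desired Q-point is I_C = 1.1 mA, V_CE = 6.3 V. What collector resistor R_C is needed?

R_C ≈ 8.8 kΩ

Collector loop: V_CC = I_C·R_C + V_CE.
R_C = (V_CC − V_CE)/I_C = (16 − 6.3)/1.1 = 8.82 kΩ.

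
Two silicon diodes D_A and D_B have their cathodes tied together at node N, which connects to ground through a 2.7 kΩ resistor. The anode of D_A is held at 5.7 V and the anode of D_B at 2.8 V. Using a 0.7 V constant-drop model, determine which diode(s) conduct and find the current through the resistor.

Assume both conduct. Then node N would need to be at both 5.7−0.7 = 5 V and 2.8−0.7 = 2.1 V, which is impossible.
Assume only D_A conducts: V_N = 5.7 − 0.7 = 5 V, so I_R = 5/2.7 = 1.85 mA.
Check D_B: its anode-to-cathode voltage is 2.8 − 5 = -2.2 V < 0.7 V, so it is off. The assumption is consistent.

Only D_A conducts; I_R ≈ 1.9 mA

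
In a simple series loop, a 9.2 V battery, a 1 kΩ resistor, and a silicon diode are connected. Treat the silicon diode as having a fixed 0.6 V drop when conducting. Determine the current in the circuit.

KVL around the loop: 9.2 = V_D + I·R = 0.6 + I × 1 kΩ.
So I = (9.2 − 0.6) / 1 kΩ = 8.6 / 1 = 8.6 mA.

I ≈ 8.6 mA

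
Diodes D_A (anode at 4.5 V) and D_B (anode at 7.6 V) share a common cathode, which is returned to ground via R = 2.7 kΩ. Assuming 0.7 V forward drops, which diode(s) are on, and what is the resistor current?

Assume both conduct. Then node N would need to be at both 4.5−0.7 = 3.8 V and 7.6−0.7 = 6.9 V, which is impossible.
Assume only D_B conducts: V_N = 7.6 − 0.7 = 6.9 V, so I_R = 6.9/2.7 = 2.56 mA.
Check D_A: its anode-to-cathode voltage is 4.5 − 6.9 = -2.4 V < 0.7 V, so it is off. The assumption is consistent.

Only D_B conducts; I_R ≈ 2.6 mA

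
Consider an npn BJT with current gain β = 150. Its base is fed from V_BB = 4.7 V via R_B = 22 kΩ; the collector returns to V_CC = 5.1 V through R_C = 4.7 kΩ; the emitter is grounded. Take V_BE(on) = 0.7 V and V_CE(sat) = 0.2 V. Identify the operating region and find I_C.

Assume active: I_B = (4.7 − 0.7)/22 = 0.182 mA, giving I_C = β·I_B = 27.3 mA.
But then V_CE = 5.1 − 27.3×4.7 = -123 V < V_CE(sat) = 0.2 V — impossible in the active region.
So the transistor is saturated. With V_CE = 0.2 V, I_C = (V_CC − 0.2)/R_C = 4.9/4.7 = 1.04 mA.
Check: β·I_B = 27.3 mA > I_C = 1.04 mA, confirming saturation.

saturation; I_C ≈ 1 mA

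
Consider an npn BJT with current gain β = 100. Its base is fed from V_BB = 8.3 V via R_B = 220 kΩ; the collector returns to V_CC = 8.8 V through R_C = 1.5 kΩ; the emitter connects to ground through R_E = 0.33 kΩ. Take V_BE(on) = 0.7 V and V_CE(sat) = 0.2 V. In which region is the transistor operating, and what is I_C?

Assume active. Base-emitter loop: I_B = (V_BB − V_BE)/(R_B + (β+1)R_E) = (8.3 − 0.7)/(220 + 101×0.33) = 0.03 mA.
I_C = β·I_B = 100×0.03 = 3 mA.
V_CE = V_CC − I_C·R_C − I_E·R_E = 8.8 − 3×1.5 − 3.03×0.33 = 3.3 V > V_CE(sat), so the active-region assumption holds.

active; I_C ≈ 3 mA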